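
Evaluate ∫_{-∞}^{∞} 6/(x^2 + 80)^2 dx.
Let f(z) = 6/(z^2 + 80)^2. The denominator has no real zeros and deg Q - deg P = 4 ≥ 2, so the integral of f over the upper semicircle |z| = R tends to 0 as R → ∞. Closing the contour in the upper half-plane,
  ∫_{-∞}^{∞} f(x) dx = 2πi · Σ Res(f, z_k)  over the poles with Im z_k > 0.

Zeros of the denominator: z^2 + 80 = 0 gives z = ±4*sqrt(5)*I.
Upper half-plane: z = 4*sqrt(5)*I (a pole of order 2).

Write f(z) = g(z)/(z - 4*sqrt(5)*I)^2 with g(z) = 6/(z + 4*sqrt(5)*I)^2. For a double pole, Res(f, z₀) = g'(z₀):
  g'(z) = -12/(z + 4*sqrt(5)*I)^3
  Res(f, 4*sqrt(5)*I) = g'(4*sqrt(5)*I) = -3*sqrt(5)*I/3200

∫_{-∞}^{∞} f(x) dx = 2πi · (-3*sqrt(5)*I/3200) = 3*sqrt(5)*pi/1600

Final answer: 3*sqrt(5)*pi/1600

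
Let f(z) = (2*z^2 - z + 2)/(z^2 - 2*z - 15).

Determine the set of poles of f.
The singularities of f are the zeros of the denominator. Factoring,
  z^2 - 2*z - 15 = (z - 5)*(z + 3)
so the candidates are z = 5, z = -3.

Check the numerator P(z) = 2*z^2 - z + 2 at each one:
  P(5) = 47 ≠ 0, so z = 5 is a (simple) pole.
  P(-3) = 23 ≠ 0, so z = -3 is a (simple) pole.

Poles of f: {-3, 5}

Final answer: {-3, 5}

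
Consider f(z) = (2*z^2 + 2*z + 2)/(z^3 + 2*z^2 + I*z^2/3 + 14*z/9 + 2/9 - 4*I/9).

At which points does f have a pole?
{-1 - I, -1 + I/3, I/3}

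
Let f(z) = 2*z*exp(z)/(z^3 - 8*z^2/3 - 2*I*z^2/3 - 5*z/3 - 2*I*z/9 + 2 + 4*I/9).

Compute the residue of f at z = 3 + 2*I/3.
Write f(z) = P(z)/Q(z) with P(z) = 2*z*exp(z) and Q(z) = z^3 - 8*z^2/3 - 2*I*z^2/3 - 5*z/3 - 2*I*z/9 + 2 + 4*I/9.
The denominator factors as Q(z) = (z + 1)*(z - 3 - 2*I/3)*(z - 2/3), so z = 3 + 2*I/3 is a simple zero of Q and P is analytic there; z = 3 + 2*I/3 is therefore a simple pole and
  Res(f, z₀) = P(z₀)/Q'(z₀).

Q'(z) = 3*z^2 - 16*z/3 - 4*I*z/3 - 5/3 - 2*I/9, so Q'(3 + 2*I/3) = 80/9 + 38*I/9.
P(3 + 2*I/3) = (6 + 4*I/3)*exp(3 + 2*I/3).

Res(f, 3 + 2*I/3) = ((6 + 4*I/3)*exp(3 + 2*I/3))/(80/9 + 38*I/9) = (1194/1961 - 273*I/1961)*exp(3 + 2*I/3)

Final answer: (1194/1961 - 273*I/1961)*exp(3 + 2*I/3)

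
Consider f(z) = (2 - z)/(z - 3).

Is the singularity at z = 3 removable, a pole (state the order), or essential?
Write f(z) = g(z)/(z - 3) with g(z) = 2 - z.
g is entire and g(3) = -1 ≠ 0, so no factor of (z - 3) cancels: the Laurent expansion of f about z = 3 starts at the power -1, i.e. lim_{z→z₀} (z - z₀) f(z) = -1 is finite and nonzero.
So z = 3 is a pole of order 1.

Final answer: pole of order 1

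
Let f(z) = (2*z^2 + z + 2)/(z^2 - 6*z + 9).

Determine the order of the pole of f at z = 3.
Factor the denominator:
  z^2 - 6*z + 9 = (z - 3)^2

The numerator P(z) = 2*z^2 + z + 2 has P(3) = 23 ≠ 0, so no factor of (z - 3) cancels.
Near z = 3 we can therefore write f(z) = g(z)/(z - 3)^2 with g analytic at 3 and g(3) ≠ 0 (g is just the numerator).

Hence z = 3 is a pole of order 2.

Final answer: 2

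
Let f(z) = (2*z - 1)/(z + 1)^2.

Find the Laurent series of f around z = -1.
Put w = z - (-1), i.e. z = w - 1. The denominator is w^2, so it suffices to rewrite the numerator in powers of w.

P(z) = 2*z - 1
P(w - 1) = -3 + 2*w

Dividing each term by w^2:
  f = -3/w^2 + 2/w

Substituting back w = z + 1:
  f(z) = -3/(z + 1)^2 + 2/(z + 1)

The series is finite because the numerator is a polynomial; the negative powers form the principal part, and the coefficient of 1/(z + 1) gives Res(f, -1) = 2.

Final answer: -3/(z + 1)^2 + 2/(z + 1)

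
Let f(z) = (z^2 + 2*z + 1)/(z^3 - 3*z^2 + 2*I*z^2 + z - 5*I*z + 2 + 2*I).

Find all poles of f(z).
The singularities of f are the zeros of the denominator. Factoring,
  z^3 - 3*z^2 + 2*I*z^2 + z - 5*I*z + 2 + 2*I = (z + I)*(z - 1 + I)*(z - 2)
so the candidates are z = -I, z = 1 - I, z = 2.

Check the numerator P(z) = z^2 + 2*z + 1 at each one:
  P(-I) = -2*I ≠ 0, so z = -I is a (simple) pole.
  P(1 - I) = 3 - 4*I ≠ 0, so z = 1 - I is a (simple) pole.
  P(2) = 9 ≠ 0, so z = 2 is a (simple) pole.

Poles of f: {-I, 1 - I, 2}

Final answer: {-I, 1 - I, 2}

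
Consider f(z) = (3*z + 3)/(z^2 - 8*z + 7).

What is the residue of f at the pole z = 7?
Write f(z) = P(z)/Q(z) with P(z) = 3*z + 3 and Q(z) = z^2 - 8*z + 7.
The denominator factors as Q(z) = (z - 1)*(z - 7), so z = 7 is a simple zero of Q and P is analytic there; z = 7 is therefore a simple pole and
  Res(f, z₀) = P(z₀)/Q'(z₀).

Q'(z) = 2*z - 8, so Q'(7) = 6.
P(7) = 24.

Res(f, 7) = (24)/(6) = 4

Final answer: 4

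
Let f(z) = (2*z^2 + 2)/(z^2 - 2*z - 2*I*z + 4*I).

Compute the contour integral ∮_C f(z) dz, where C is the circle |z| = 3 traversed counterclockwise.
By the residue theorem, ∮_C f(z) dz = 2πi · (sum of the residues of f at the poles inside |z| = 3).

The denominator factors as (z - 2*I)*(z - 2), so the singularities of f are simple poles at z = 2*I, z = 2.
  |2*I|² = 4 < 9 = 3², so this pole is inside the contour.
  |2|² = 4 < 9 = 3², so this pole is inside the contour.

With P(z) = 2*z^2 + 2 and Q(z) = z^2 - 2*z - 2*I*z + 4*I, each pole is simple, so Res(f, z₀) = P(z₀)/Q'(z₀) with Q'(z) = 2*z - 2 - 2*I.
  Res(f, 2*I) = P(2*I)/Q'(2*I) = (-6)/(-2 + 2*I) = 3/2 + 3*I/2
  Res(f, 2) = P(2)/Q'(2) = (10)/(2 - 2*I) = 5/2 + 5*I/2

Sum of residues inside C: 4 + 4*I
∮_C f(z) dz = 2πi · (4 + 4*I) = pi*(-8 + 8*I)

Final answer: pi*(-8 + 8*I)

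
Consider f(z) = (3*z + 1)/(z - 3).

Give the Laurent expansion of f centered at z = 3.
10/(z - 3) + 3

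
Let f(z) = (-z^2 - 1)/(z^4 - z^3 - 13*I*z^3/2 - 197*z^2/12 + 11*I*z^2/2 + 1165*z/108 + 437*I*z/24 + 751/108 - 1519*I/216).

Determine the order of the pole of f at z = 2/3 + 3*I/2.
Factor the denominator:
  z^4 - z^3 - 13*I*z^3/2 - 197*z^2/12 + 11*I*z^2/2 + 1165*z/108 + 437*I*z/24 + 751/108 - 1519*I/216 = (z - 2/3 - 3*I/2)^3*(z + 1 - 2*I)

The numerator P(z) = -z^2 - 1 has P(2/3 + 3*I/2) = 29/36 - 2*I ≠ 0, so no factor of (z - 2/3 - 3*I/2) cancels.
Near z = 2/3 + 3*I/2 we can therefore write f(z) = g(z)/(z - 2/3 - 3*I/2)^3 with g analytic at 2/3 + 3*I/2 and g(2/3 + 3*I/2) ≠ 0 (g is the numerator divided by the remaining denominator factors).

Hence z = 2/3 + 3*I/2 is a pole of order 3.

Final answer: 3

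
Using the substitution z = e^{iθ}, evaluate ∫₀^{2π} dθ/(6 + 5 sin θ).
Call the integral J. The integrand is 2π-periodic and we integrate over a full period, so shifting θ does not change the value (θ → θ + π/2 turns sin θ into cos θ). Hence
  J = ∫₀^{2π} dθ/(6 + 5 cos θ).
Put z = e^{iθ}: then cos θ = (z + 1/z)/2, dθ = dz/(iz), and z runs once counterclockwise around |z| = 1:
  J = ∮_{|z|=1} 1/(6 + 5*(z + 1/z)/2) · dz/(iz) = (2/i) ∮_{|z|=1} dz/(5*z^2 + 12*z + 5).
The roots of 5*z^2 + 12*z + 5 are z = (-6 ± sqrt(6^2 - 5^2))/5, with sqrt(11) = sqrt(11); their product is 1, so only z₊ = -6/5 + sqrt(11)/5 lies inside the unit circle (z₋ = -6/5 - sqrt(11)/5 lies outside).
z₊ is a simple zero of q(z) = 5*z^2 + 12*z + 5, so Res(1/q, z₊) = 1/q'(z₊) with q'(z) = 10*z + 12; and q'(z₊) = 5*(z₊ - z₋) = 2*sqrt(11).
Therefore J = (2/i) · 2πi · 1/(2*sqrt(11)) = 2*pi/(sqrt(11)) = 2*sqrt(11)*pi/11

Final answer: 2*sqrt(11)*pi/11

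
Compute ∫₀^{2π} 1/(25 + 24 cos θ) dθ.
Let J = ∫₀^{2π} dθ/(25 + 24 cos θ).
Put z = e^{iθ}: then cos θ = (z + 1/z)/2, dθ = dz/(iz), and z runs once counterclockwise around |z| = 1:
  J = ∮_{|z|=1} 1/(25 + 24*(z + 1/z)/2) · dz/(iz) = (2/i) ∮_{|z|=1} dz/(24*z^2 + 50*z + 24).
The roots of 24*z^2 + 50*z + 24 are z = (-25 ± sqrt(25^2 - 24^2))/24, with sqrt(49) = 7; their product is 1, so only z₊ = -3/4 lies inside the unit circle (z₋ = -4/3 lies outside).
z₊ is a simple zero of q(z) = 24*z^2 + 50*z + 24, so Res(1/q, z₊) = 1/q'(z₊) with q'(z) = 48*z + 50; and q'(z₊) = 24*(z₊ - z₋) = 14.
Therefore J = (2/i) · 2πi · 1/(14) = 2*pi/(7) = 2*pi/7

Final answer: 2*pi/7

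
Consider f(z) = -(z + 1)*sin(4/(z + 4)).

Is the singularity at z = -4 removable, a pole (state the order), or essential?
Let u = z + 4. Then
  sin(4/u) = Σ_{k≥0} (-1)^k (4)^(2k+1)/((2k+1)!·u^(2k+1)) = 4/u - 32/(3*u^3) + 128/(15*u^5) + ...
which has infinitely many negative powers of u, so sin(4/(z + 4)) has an essential singularity at z = -4.
The extra factor z + 1 is a nonzero polynomial; if the product had at most a pole at z = -4, dividing by that polynomial would leave sin(4/(z + 4)) with at most a pole too — contradiction. (Equivalently, the product's Laurent series still has infinitely many negative powers.)
So the singularity is essential.

Final answer: essential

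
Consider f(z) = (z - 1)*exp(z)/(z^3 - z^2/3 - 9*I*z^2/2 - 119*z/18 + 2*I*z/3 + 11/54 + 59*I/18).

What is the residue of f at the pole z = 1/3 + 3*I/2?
Write f(z) = P(z)/Q(z) with P(z) = (z - 1)*exp(z) and Q(z) = z^3 - z^2/3 - 9*I*z^2/2 - 119*z/18 + 2*I*z/3 + 11/54 + 59*I/18.
The denominator factors as Q(z) = (z - 1/3 - 3*I/2)*(z - 1/3 - 2*I)*(z + 1/3 - I), so z = 1/3 + 3*I/2 is a simple zero of Q and P is analytic there; z = 1/3 + 3*I/2 is therefore a simple pole and
  Res(f, z₀) = P(z₀)/Q'(z₀).

Q'(z) = 3*z^2 - 2*z/3 - 9*I*z - 119/18 + 2*I/3, so Q'(1/3 + 3*I/2) = 1/4 - I/3.
P(1/3 + 3*I/2) = (-2/3 + 3*I/2)*exp(1/3 + 3*I/2).

Res(f, 1/3 + 3*I/2) = ((-2/3 + 3*I/2)*exp(1/3 + 3*I/2))/(1/4 - I/3) = (-96/25 + 22*I/25)*exp(1/3 + 3*I/2)

Final answer: (-96/25 + 22*I/25)*exp(1/3 + 3*I/2)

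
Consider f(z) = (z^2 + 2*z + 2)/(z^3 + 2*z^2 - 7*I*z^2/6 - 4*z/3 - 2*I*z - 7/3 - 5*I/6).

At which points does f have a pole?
The singularities of f are the zeros of the denominator. Factoring,
  z^3 + 2*z^2 - 7*I*z^2/6 - 4*z/3 - 2*I*z - 7/3 - 5*I/6 = (z - 1 - 2*I/3)*(z + 1)*(z + 2 - I/2)
so the candidates are z = 1 + 2*I/3, z = -1, z = -2 + I/2.

Check the numerator P(z) = z^2 + 2*z + 2 at each one:
  P(1 + 2*I/3) = 41/9 + 8*I/3 ≠ 0, so z = 1 + 2*I/3 is a (simple) pole.
  P(-1) = 1 ≠ 0, so z = -1 is a (simple) pole.
  P(-2 + I/2) = 7/4 - I ≠ 0, so z = -2 + I/2 is a (simple) pole.

Poles of f: {-2 + I/2, -1, 1 + 2*I/3}

Final answer: {-2 + I/2, -1, 1 + 2*I/3}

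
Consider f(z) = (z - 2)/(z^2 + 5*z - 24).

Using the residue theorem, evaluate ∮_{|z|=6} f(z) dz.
By the residue theorem, ∮_C f(z) dz = 2πi · (sum of the residues of f at the poles inside |z| = 6).

The denominator factors as (z - 3)*(z + 8), so the singularities of f are simple poles at z = 3, z = -8.
  |3|² = 9 < 36 = 6², so this pole is inside the contour.
  |-8|² = 64 > 36 = 6², so this pole is outside the contour.

With P(z) = z - 2 and Q(z) = z^2 + 5*z - 24, each pole is simple, so Res(f, z₀) = P(z₀)/Q'(z₀) with Q'(z) = 2*z + 5.
  Res(f, 3) = P(3)/Q'(3) = (1)/(11) = 1/11

∮_C f(z) dz = 2πi · (1/11) = 2*I*pi/11

Final answer: 2*I*pi/11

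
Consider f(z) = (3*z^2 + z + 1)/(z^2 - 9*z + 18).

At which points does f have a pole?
The singularities of f are the zeros of the denominator. Factoring,
  z^2 - 9*z + 18 = (z - 3)*(z - 6)
so the candidates are z = 3, z = 6.

Check the numerator P(z) = 3*z^2 + z + 1 at each one:
  P(3) = 31 ≠ 0, so z = 3 is a (simple) pole.
  P(6) = 115 ≠ 0, so z = 6 is a (simple) pole.

Poles of f: {3, 6}

Final answer: {3, 6}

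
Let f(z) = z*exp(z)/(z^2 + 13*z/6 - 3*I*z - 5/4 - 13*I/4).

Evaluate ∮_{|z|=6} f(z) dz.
By the residue theorem, ∮_C f(z) dz = 2πi · (sum of the residues of f at the poles inside |z| = 6).

The denominator factors as (z + 2/3 - 3*I/2)*(z + 3/2 - 3*I/2), so the singularities of f are simple poles at z = -2/3 + 3*I/2, z = -3/2 + 3*I/2.
  |-2/3 + 3*I/2|² = 97/36 < 36 = 6², so this pole is inside the contour.
  |-3/2 + 3*I/2|² = 9/2 < 36 = 6², so this pole is inside the contour.

With P(z) = z*exp(z) and Q(z) = z^2 + 13*z/6 - 3*I*z - 5/4 - 13*I/4, each pole is simple, so Res(f, z₀) = P(z₀)/Q'(z₀) with Q'(z) = 2*z + 13/6 - 3*I.
  Res(f, -2/3 + 3*I/2) = P(-2/3 + 3*I/2)/Q'(-2/3 + 3*I/2) = ((-2/3 + 3*I/2)*exp(-2/3 + 3*I/2))/(5/6) = (-4/5 + 9*I/5)*exp(-2/3 + 3*I/2)
  Res(f, -3/2 + 3*I/2) = P(-3/2 + 3*I/2)/Q'(-3/2 + 3*I/2) = ((-3/2 + 3*I/2)*exp(-3/2 + 3*I/2))/(-5/6) = (9/5 - 9*I/5)*exp(-3/2 + 3*I/2)

Sum of residues inside C: (-4/5 + 9*I/5)*exp(-2/3 + 3*I/2) + (9/5 - 9*I/5)*exp(-3/2 + 3*I/2)
∮_C f(z) dz = 2πi · ((-4/5 + 9*I/5)*exp(-2/3 + 3*I/2) + (9/5 - 9*I/5)*exp(-3/2 + 3*I/2)) = pi*(-18/5 - 8*I/5)*exp(-2/3 + 3*I/2) + pi*(18/5 + 18*I/5)*exp(-3/2 + 3*I/2)

Final answer: pi*(-18/5 - 8*I/5)*exp(-2/3 + 3*I/2) + pi*(18/5 + 18*I/5)*exp(-3/2 + 3*I/2)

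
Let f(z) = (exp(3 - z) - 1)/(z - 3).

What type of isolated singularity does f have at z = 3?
Let u = z - 3. The exponent is 3 - z = -u, so
  f = (e^(-u) - 1)/u = ((-u) + (-u)^2/2 + (-u)^3/6 + ...)/u = -1 + (1/2)*u + (-1/6)*u^2 + ...
The Laurent expansion about u = 0 has no negative powers; equivalently lim_{z→3} f(z) = -1 exists and is finite.
So the singularity is removable.

Final answer: removable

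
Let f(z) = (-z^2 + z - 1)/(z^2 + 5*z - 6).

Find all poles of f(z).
The singularities of f are the zeros of the denominator. Factoring,
  z^2 + 5*z - 6 = (z + 6)*(z - 1)
so the candidates are z = -6, z = 1.

Check the numerator P(z) = -z^2 + z - 1 at each one:
  P(-6) = -43 ≠ 0, so z = -6 is a (simple) pole.
  P(1) = -1 ≠ 0, so z = 1 is a (simple) pole.

Poles of f: {-6, 1}

Final answer: {-6, 1}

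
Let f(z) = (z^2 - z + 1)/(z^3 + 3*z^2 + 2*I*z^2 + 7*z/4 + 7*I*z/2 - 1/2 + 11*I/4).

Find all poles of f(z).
{-2 - 3*I/2, -1 + I/2, -I}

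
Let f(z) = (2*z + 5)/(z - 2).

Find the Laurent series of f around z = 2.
9/(z - 2) + 2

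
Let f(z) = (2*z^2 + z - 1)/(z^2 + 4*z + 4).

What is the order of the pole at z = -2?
Factor the denominator:
  z^2 + 4*z + 4 = (z + 2)^2

The numerator P(z) = 2*z^2 + z - 1 has P(-2) = 5 ≠ 0, so no factor of (z + 2) cancels.
Near z = -2 we can therefore write f(z) = g(z)/(z + 2)^2 with g analytic at -2 and g(-2) ≠ 0 (g is just the numerator).

Hence z = -2 is a pole of order 2.

Final answer: 2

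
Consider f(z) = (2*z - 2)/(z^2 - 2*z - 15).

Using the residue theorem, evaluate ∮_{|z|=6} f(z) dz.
4*I*pi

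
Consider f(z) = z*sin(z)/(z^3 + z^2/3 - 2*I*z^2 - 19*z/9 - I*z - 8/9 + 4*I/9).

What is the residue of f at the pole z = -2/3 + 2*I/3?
Write f(z) = P(z)/Q(z) with P(z) = z*sin(z) and Q(z) = z^3 + z^2/3 - 2*I*z^2 - 19*z/9 - I*z - 8/9 + 4*I/9.
The denominator factors as Q(z) = (z - 1 - I)*(z + 2/3 - I/3)*(z + 2/3 - 2*I/3), so z = -2/3 + 2*I/3 is a simple zero of Q and P is analytic there; z = -2/3 + 2*I/3 is therefore a simple pole and
  Res(f, z₀) = P(z₀)/Q'(z₀).

Q'(z) = 3*z^2 + 2*z/3 - 4*I*z - 19/9 - I, so Q'(-2/3 + 2*I/3) = 1/9 - 5*I/9.
P(-2/3 + 2*I/3) = (2/3 - 2*I/3)*sin(2/3 - 2*I/3).

Res(f, -2/3 + 2*I/3) = ((2/3 - 2*I/3)*sin(2/3 - 2*I/3))/(1/9 - 5*I/9) = (18/13 + 12*I/13)*sin(2/3 - 2*I/3)

Final answer: (18/13 + 12*I/13)*sin(2/3 - 2*I/3)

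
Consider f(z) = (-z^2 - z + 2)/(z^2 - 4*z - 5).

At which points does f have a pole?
The singularities of f are the zeros of the denominator. Factoring,
  z^2 - 4*z - 5 = (z - 5)*(z + 1)
so the candidates are z = 5, z = -1.

Check the numerator P(z) = -z^2 - z + 2 at each one:
  P(5) = -28 ≠ 0, so z = 5 is a (simple) pole.
  P(-1) = 2 ≠ 0, so z = -1 is a (simple) pole.

Poles of f: {-1, 5}

Final answer: {-1, 5}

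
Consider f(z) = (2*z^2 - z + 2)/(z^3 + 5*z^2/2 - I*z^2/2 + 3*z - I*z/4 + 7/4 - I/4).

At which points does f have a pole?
The singularities of f are the zeros of the denominator. Factoring,
  z^3 + 5*z^2/2 - I*z^2/2 + 3*z - I*z/4 + 7/4 - I/4 = (z + 1 - I)*(z + 1/2 + I)*(z + 1 - I/2)
so the candidates are z = -1 + I, z = -1/2 - I, z = -1 + I/2.

Check the numerator P(z) = 2*z^2 - z + 2 at each one:
  P(-1 + I) = 3 - 5*I ≠ 0, so z = -1 + I is a (simple) pole.
  P(-1/2 - I) = 1 + 3*I ≠ 0, so z = -1/2 - I is a (simple) pole.
  P(-1 + I/2) = 9/2 - 5*I/2 ≠ 0, so z = -1 + I/2 is a (simple) pole.

Poles of f: {-1 + I/2, -1 + I, -1/2 - I}

Final answer: {-1 + I/2, -1 + I, -1/2 - I}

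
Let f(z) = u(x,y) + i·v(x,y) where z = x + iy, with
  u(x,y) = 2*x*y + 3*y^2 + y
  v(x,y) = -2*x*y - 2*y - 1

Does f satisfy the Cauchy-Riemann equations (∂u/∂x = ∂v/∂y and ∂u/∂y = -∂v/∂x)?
∂u/∂x = 2*y
∂v/∂y = -2*x - 2
∂u/∂y = 2*x + 6*y + 1
∂v/∂x = -2*y
∂u/∂x ≠ ∂v/∂y and ∂u/∂y ≠ -∂v/∂x; the Cauchy-Riemann equations are not satisfied, so f is not analytic.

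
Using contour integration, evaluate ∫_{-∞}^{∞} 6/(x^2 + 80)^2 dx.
Let f(z) = 6/(z^2 + 80)^2. The denominator has no real zeros and deg Q - deg P = 4 ≥ 2, so the integral of f over the upper semicircle |z| = R tends to 0 as R → ∞. Closing the contour in the upper half-plane,
  ∫_{-∞}^{∞} f(x) dx = 2πi · Σ Res(f, z_k)  over the poles with Im z_k > 0.

Zeros of the denominator: z^2 + 80 = 0 gives z = ±4*sqrt(5)*I.
Upper half-plane: z = 4*sqrt(5)*I (a pole of order 2).

Write f(z) = g(z)/(z - 4*sqrt(5)*I)^2 with g(z) = 6/(z + 4*sqrt(5)*I)^2. For a double pole, Res(f, z₀) = g'(z₀):
  g'(z) = -12/(z + 4*sqrt(5)*I)^3
  Res(f, 4*sqrt(5)*I) = g'(4*sqrt(5)*I) = -3*sqrt(5)*I/3200

∫_{-∞}^{∞} f(x) dx = 2πi · (-3*sqrt(5)*I/3200) = 3*sqrt(5)*pi/1600

Final answer: 3*sqrt(5)*pi/1600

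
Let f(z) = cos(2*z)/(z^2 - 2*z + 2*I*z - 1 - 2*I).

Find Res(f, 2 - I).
cos(4 - 2*I)/2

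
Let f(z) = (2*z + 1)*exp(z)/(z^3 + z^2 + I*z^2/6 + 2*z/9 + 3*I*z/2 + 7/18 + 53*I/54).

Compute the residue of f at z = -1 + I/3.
Write f(z) = P(z)/Q(z) with P(z) = (2*z + 1)*exp(z) and Q(z) = z^3 + z^2 + I*z^2/6 + 2*z/9 + 3*I*z/2 + 7/18 + 53*I/54.
The denominator factors as Q(z) = (z + 1 - I/3)*(z + 2/3 - I/2)*(z - 2/3 + I), so z = -1 + I/3 is a simple zero of Q and P is analytic there; z = -1 + I/3 is therefore a simple pole and
  Res(f, z₀) = P(z₀)/Q'(z₀).

Q'(z) = 3*z^2 + 2*z + I*z/3 + 2/9 + 3*I/2, so Q'(-1 + I/3) = 7/9 - I/6.
P(-1 + I/3) = (-1 + 2*I/3)*exp(-1 + I/3).

Res(f, -1 + I/3) = ((-1 + 2*I/3)*exp(-1 + I/3))/(7/9 - I/6) = (-288/205 + 114*I/205)*exp(-1 + I/3)

Final answer: (-288/205 + 114*I/205)*exp(-1 + I/3)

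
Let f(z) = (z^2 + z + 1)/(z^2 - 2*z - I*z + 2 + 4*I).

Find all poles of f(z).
{2*I, 2 - I}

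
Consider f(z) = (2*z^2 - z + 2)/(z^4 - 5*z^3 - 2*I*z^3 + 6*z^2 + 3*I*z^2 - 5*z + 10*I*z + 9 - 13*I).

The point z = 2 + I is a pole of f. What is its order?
Factor the denominator:
  z^4 - 5*z^3 - 2*I*z^3 + 6*z^2 + 3*I*z^2 - 5*z + 10*I*z + 9 - 13*I = (z - 2 - I)^3*(z + 1 + I)

The numerator P(z) = 2*z^2 - z + 2 has P(2 + I) = 6 + 7*I ≠ 0, so no factor of (z - 2 - I) cancels.
Near z = 2 + I we can therefore write f(z) = g(z)/(z - 2 - I)^3 with g analytic at 2 + I and g(2 + I) ≠ 0 (g is the numerator divided by the remaining denominator factors).

Hence z = 2 + I is a pole of order 3.

Final answer: 3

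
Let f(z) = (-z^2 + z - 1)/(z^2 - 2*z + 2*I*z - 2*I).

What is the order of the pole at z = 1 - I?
2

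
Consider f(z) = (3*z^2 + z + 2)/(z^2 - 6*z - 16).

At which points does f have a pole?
{-2, 8}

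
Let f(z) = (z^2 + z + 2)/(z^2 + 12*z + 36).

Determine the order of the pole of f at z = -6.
Factor the denominator:
  z^2 + 12*z + 36 = (z + 6)^2

The numerator P(z) = z^2 + z + 2 has P(-6) = 32 ≠ 0, so no factor of (z + 6) cancels.
Near z = -6 we can therefore write f(z) = g(z)/(z + 6)^2 with g analytic at -6 and g(-6) ≠ 0 (g is just the numerator).

Hence z = -6 is a pole of order 2.

Final answer: 2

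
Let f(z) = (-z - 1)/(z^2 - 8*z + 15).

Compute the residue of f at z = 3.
Write f(z) = P(z)/Q(z) with P(z) = -z - 1 and Q(z) = z^2 - 8*z + 15.
The denominator factors as Q(z) = (z - 5)*(z - 3), so z = 3 is a simple zero of Q and P is analytic there; z = 3 is therefore a simple pole and
  Res(f, z₀) = P(z₀)/Q'(z₀).

Q'(z) = 2*z - 8, so Q'(3) = -2.
P(3) = -4.

Res(f, 3) = (-4)/(-2) = 2

Final answer: 2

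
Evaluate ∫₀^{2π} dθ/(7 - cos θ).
Call the integral J. The integrand is 2π-periodic and we integrate over a full period, so shifting θ does not change the value (θ → θ + π flips the sign of the trig term). Hence
  J = ∫₀^{2π} dθ/(7 + cos θ).
Put z = e^{iθ}: then cos θ = (z + 1/z)/2, dθ = dz/(iz), and z runs once counterclockwise around |z| = 1:
  J = ∮_{|z|=1} 1/(7 + (z + 1/z)/2) · dz/(iz) = (2/i) ∮_{|z|=1} dz/(z^2 + 14*z + 1).
The roots of z^2 + 14*z + 1 are z = (-7 ± sqrt(7^2 - 1^2)), with sqrt(48) = 4*sqrt(3); their product is 1, so only z₊ = -7 + 4*sqrt(3) lies inside the unit circle (z₋ = -7 - 4*sqrt(3) lies outside).
z₊ is a simple zero of q(z) = z^2 + 14*z + 1, so Res(1/q, z₊) = 1/q'(z₊) with q'(z) = 2*z + 14; and q'(z₊) = (z₊ - z₋) = 8*sqrt(3).
Therefore J = (2/i) · 2πi · 1/(8*sqrt(3)) = 2*pi/(4*sqrt(3)) = sqrt(3)*pi/6

Final answer: sqrt(3)*pi/6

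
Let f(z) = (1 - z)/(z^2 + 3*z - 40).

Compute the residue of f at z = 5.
Write f(z) = P(z)/Q(z) with P(z) = 1 - z and Q(z) = z^2 + 3*z - 40.
The denominator factors as Q(z) = (z - 5)*(z + 8), so z = 5 is a simple zero of Q and P is analytic there; z = 5 is therefore a simple pole and
  Res(f, z₀) = P(z₀)/Q'(z₀).

Q'(z) = 2*z + 3, so Q'(5) = 13.
P(5) = -4.

Res(f, 5) = (-4)/(13) = -4/13

Final answer: -4/13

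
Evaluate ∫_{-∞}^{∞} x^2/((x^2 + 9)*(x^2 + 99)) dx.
pi*(-1 + sqrt(11))/30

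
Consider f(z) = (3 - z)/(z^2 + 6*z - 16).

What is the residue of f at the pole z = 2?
Write f(z) = P(z)/Q(z) with P(z) = 3 - z and Q(z) = z^2 + 6*z - 16.
The denominator factors as Q(z) = (z + 8)*(z - 2), so z = 2 is a simple zero of Q and P is analytic there; z = 2 is therefore a simple pole and
  Res(f, z₀) = P(z₀)/Q'(z₀).

Q'(z) = 2*z + 6, so Q'(2) = 10.
P(2) = 1.

Res(f, 2) = (1)/(10) = 1/10

Final answer: 1/10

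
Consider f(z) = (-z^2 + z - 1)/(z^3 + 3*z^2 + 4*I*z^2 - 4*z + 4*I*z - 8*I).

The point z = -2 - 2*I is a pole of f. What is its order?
Factor the denominator:
  z^3 + 3*z^2 + 4*I*z^2 - 4*z + 4*I*z - 8*I = (z + 2 + 2*I)^2*(z - 1)

The numerator P(z) = -z^2 + z - 1 has P(-2 - 2*I) = -3 - 10*I ≠ 0, so no factor of (z + 2 + 2*I) cancels.
Near z = -2 - 2*I we can therefore write f(z) = g(z)/(z + 2 + 2*I)^2 with g analytic at -2 - 2*I and g(-2 - 2*I) ≠ 0 (g is the numerator divided by the remaining denominator factors).

Hence z = -2 - 2*I is a pole of order 2.

Final answer: 2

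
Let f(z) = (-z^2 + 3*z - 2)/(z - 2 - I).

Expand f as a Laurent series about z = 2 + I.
Put w = z - (2 + I), i.e. z = w + 2 + I. The denominator is w, so it suffices to rewrite the numerator in powers of w.

P(z) = -z^2 + 3*z - 2
P(w + 2 + I) = 1 - I + (-1 - 2*I)*w - w^2

Dividing each term by w:
  f = (1 - I)/w - 1 - 2*I - w

Substituting back w = z - 2 - I:
  f(z) = (1 - I)/(z - 2 - I) - 1 - 2*I - (z - 2 - I)

The series is finite because the numerator is a polynomial; the negative powers form the principal part, and the coefficient of 1/(z - 2 - I) gives Res(f, 2 + I) = 1 - I.

Final answer: (1 - I)/(z - 2 - I) - 1 - 2*I - (z - 2 - I)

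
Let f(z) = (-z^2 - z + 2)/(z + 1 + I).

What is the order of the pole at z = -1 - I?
Factor the denominator:
  z + 1 + I = (z + 1 + I)

The numerator P(z) = -z^2 - z + 2 has P(-1 - I) = 3 - I ≠ 0, so no factor of (z + 1 + I) cancels.
Near z = -1 - I we can therefore write f(z) = g(z)/(z + 1 + I) with g analytic at -1 - I and g(-1 - I) ≠ 0 (g is just the numerator).

Hence z = -1 - I is a pole of order 1.

Final answer: 1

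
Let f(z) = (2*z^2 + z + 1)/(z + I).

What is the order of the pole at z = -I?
Factor the denominator:
  z + I = (z + I)

The numerator P(z) = 2*z^2 + z + 1 has P(-I) = -1 - I ≠ 0, so no factor of (z + I) cancels.
Near z = -I we can therefore write f(z) = g(z)/(z + I) with g analytic at -I and g(-I) ≠ 0 (g is just the numerator).

Hence z = -I is a pole of order 1.

Final answer: 1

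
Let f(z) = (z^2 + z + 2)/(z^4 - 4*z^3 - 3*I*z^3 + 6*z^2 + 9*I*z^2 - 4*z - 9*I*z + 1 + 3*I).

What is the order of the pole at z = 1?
Factor the denominator:
  z^4 - 4*z^3 - 3*I*z^3 + 6*z^2 + 9*I*z^2 - 4*z - 9*I*z + 1 + 3*I = (z - 1)^3*(z - 1 - 3*I)

The numerator P(z) = z^2 + z + 2 has P(1) = 4 ≠ 0, so no factor of (z - 1) cancels.
Near z = 1 we can therefore write f(z) = g(z)/(z - 1)^3 with g analytic at 1 and g(1) ≠ 0 (g is the numerator divided by the remaining denominator factors).

Hence z = 1 is a pole of order 3.

Final answer: 3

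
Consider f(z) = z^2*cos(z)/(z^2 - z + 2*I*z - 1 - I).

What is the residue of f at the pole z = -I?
cosh(1)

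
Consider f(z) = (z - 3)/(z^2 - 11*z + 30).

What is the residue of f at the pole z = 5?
Write f(z) = P(z)/Q(z) with P(z) = z - 3 and Q(z) = z^2 - 11*z + 30.
The denominator factors as Q(z) = (z - 6)*(z - 5), so z = 5 is a simple zero of Q and P is analytic there; z = 5 is therefore a simple pole and
  Res(f, z₀) = P(z₀)/Q'(z₀).

Q'(z) = 2*z - 11, so Q'(5) = -1.
P(5) = 2.

Res(f, 5) = (2)/(-1) = -2

Final answer: -2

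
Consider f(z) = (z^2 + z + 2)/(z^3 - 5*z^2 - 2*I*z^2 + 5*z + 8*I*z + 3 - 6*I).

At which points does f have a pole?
{I, 2 + I, 3}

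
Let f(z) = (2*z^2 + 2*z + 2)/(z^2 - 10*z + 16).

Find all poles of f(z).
The singularities of f are the zeros of the denominator. Factoring,
  z^2 - 10*z + 16 = (z - 2)*(z - 8)
so the candidates are z = 2, z = 8.

Check the numerator P(z) = 2*z^2 + 2*z + 2 at each one:
  P(2) = 14 ≠ 0, so z = 2 is a (simple) pole.
  P(8) = 146 ≠ 0, so z = 8 is a (simple) pole.

Poles of f: {2, 8}

Final answer: {2, 8}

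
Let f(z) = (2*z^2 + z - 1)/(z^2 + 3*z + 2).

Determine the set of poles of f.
The singularities of f are the zeros of the denominator. Factoring,
  z^2 + 3*z + 2 = (z + 1)*(z + 2)
so the candidates are z = -1, z = -2.

Check the numerator P(z) = 2*z^2 + z - 1 at each one:
  P(-1) = 0, so the factor (z + 1) cancels and z = -1 is only a removable singularity, not a pole.
  P(-2) = 5 ≠ 0, so z = -2 is a (simple) pole.

Poles of f: {-2}

Final answer: {-2}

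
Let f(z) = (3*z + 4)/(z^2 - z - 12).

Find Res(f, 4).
Write f(z) = P(z)/Q(z) with P(z) = 3*z + 4 and Q(z) = z^2 - z - 12.
The denominator factors as Q(z) = (z - 4)*(z + 3), so z = 4 is a simple zero of Q and P is analytic there; z = 4 is therefore a simple pole and
  Res(f, z₀) = P(z₀)/Q'(z₀).

Q'(z) = 2*z - 1, so Q'(4) = 7.
P(4) = 16.

Res(f, 4) = (16)/(7) = 16/7

Final answer: 16/7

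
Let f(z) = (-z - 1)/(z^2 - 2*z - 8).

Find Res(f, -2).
Write f(z) = P(z)/Q(z) with P(z) = -z - 1 and Q(z) = z^2 - 2*z - 8.
The denominator factors as Q(z) = (z + 2)*(z - 4), so z = -2 is a simple zero of Q and P is analytic there; z = -2 is therefore a simple pole and
  Res(f, z₀) = P(z₀)/Q'(z₀).

Q'(z) = 2*z - 2, so Q'(-2) = -6.
P(-2) = 1.

Res(f, -2) = (1)/(-6) = -1/6

Final answer: -1/6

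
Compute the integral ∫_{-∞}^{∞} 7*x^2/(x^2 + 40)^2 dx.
Let f(z) = 7*z^2/(z^2 + 40)^2. The denominator has no real zeros and deg Q - deg P = 2 ≥ 2, so the integral of f over the upper semicircle |z| = R tends to 0 as R → ∞. Closing the contour in the upper half-plane,
  ∫_{-∞}^{∞} f(x) dx = 2πi · Σ Res(f, z_k)  over the poles with Im z_k > 0.

Zeros of the denominator: z^2 + 40 = 0 gives z = ±2*sqrt(10)*I.
Upper half-plane: z = 2*sqrt(10)*I (a pole of order 2).

Write f(z) = g(z)/(z - 2*sqrt(10)*I)^2 with g(z) = 7*z^2/(z + 2*sqrt(10)*I)^2. For a double pole, Res(f, z₀) = g'(z₀):
  g'(z) = 28*sqrt(10)*I*z/(z + 2*sqrt(10)*I)^3
  Res(f, 2*sqrt(10)*I) = g'(2*sqrt(10)*I) = -7*sqrt(10)*I/80

∫_{-∞}^{∞} f(x) dx = 2πi · (-7*sqrt(10)*I/80) = 7*sqrt(10)*pi/40

Final answer: 7*sqrt(10)*pi/40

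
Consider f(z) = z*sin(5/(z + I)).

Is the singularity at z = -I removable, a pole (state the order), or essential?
essential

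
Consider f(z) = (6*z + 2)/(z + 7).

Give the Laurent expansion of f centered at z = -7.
Put w = z - (-7), i.e. z = w - 7. The denominator is w, so it suffices to rewrite the numerator in powers of w.

P(z) = 6*z + 2
P(w - 7) = -40 + 6*w

Dividing each term by w:
  f = -40/w + 6

Substituting back w = z + 7:
  f(z) = -40/(z + 7) + 6

The series is finite because the numerator is a polynomial; the negative powers form the principal part, and the coefficient of 1/(z + 7) gives Res(f, -7) = -40.

Final answer: -40/(z + 7) + 6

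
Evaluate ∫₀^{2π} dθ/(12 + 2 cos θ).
Let J = ∫₀^{2π} dθ/(12 + 2 cos θ).
Put z = e^{iθ}: then cos θ = (z + 1/z)/2, dθ = dz/(iz), and z runs once counterclockwise around |z| = 1:
  J = ∮_{|z|=1} 1/(12 + 2*(z + 1/z)/2) · dz/(iz) = (2/i) ∮_{|z|=1} dz/(2*z^2 + 24*z + 2).
The roots of 2*z^2 + 24*z + 2 are z = (-12 ± sqrt(12^2 - 2^2))/2, with sqrt(140) = 2*sqrt(35); their product is 1, so only z₊ = -6 + sqrt(35) lies inside the unit circle (z₋ = -6 - sqrt(35) lies outside).
z₊ is a simple zero of q(z) = 2*z^2 + 24*z + 2, so Res(1/q, z₊) = 1/q'(z₊) with q'(z) = 4*z + 24; and q'(z₊) = 2*(z₊ - z₋) = 4*sqrt(35).
Therefore J = (2/i) · 2πi · 1/(4*sqrt(35)) = 2*pi/(2*sqrt(35)) = sqrt(35)*pi/35

Final answer: sqrt(35)*pi/35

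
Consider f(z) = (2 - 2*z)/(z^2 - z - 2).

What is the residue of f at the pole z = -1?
Write f(z) = P(z)/Q(z) with P(z) = 2 - 2*z and Q(z) = z^2 - z - 2.
The denominator factors as Q(z) = (z - 2)*(z + 1), so z = -1 is a simple zero of Q and P is analytic there; z = -1 is therefore a simple pole and
  Res(f, z₀) = P(z₀)/Q'(z₀).

Q'(z) = 2*z - 1, so Q'(-1) = -3.
P(-1) = 4.

Res(f, -1) = (4)/(-3) = -4/3

Final answer: -4/3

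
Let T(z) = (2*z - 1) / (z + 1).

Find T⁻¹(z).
(-z - 1)/(z - 2)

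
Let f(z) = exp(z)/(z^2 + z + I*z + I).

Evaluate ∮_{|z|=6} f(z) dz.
By the residue theorem, ∮_C f(z) dz = 2πi · (sum of the residues of f at the poles inside |z| = 6).

The denominator factors as (z + I)*(z + 1), so the singularities of f are simple poles at z = -I, z = -1.
  |-I|² = 1 < 36 = 6², so this pole is inside the contour.
  |-1|² = 1 < 36 = 6², so this pole is inside the contour.

With P(z) = exp(z) and Q(z) = z^2 + z + I*z + I, each pole is simple, so Res(f, z₀) = P(z₀)/Q'(z₀) with Q'(z) = 2*z + 1 + I.
  Res(f, -I) = P(-I)/Q'(-I) = (exp(-I))/(1 - I) = (1/2 + I/2)*exp(-I)
  Res(f, -1) = P(-1)/Q'(-1) = (exp(-1))/(-1 + I) = (-1/2 - I/2)*exp(-1)

Sum of residues inside C: (-1/2 - I/2)*exp(-1) + (1/2 + I/2)*exp(-I)
∮_C f(z) dz = 2πi · ((-1/2 - I/2)*exp(-1) + (1/2 + I/2)*exp(-I)) = pi*(1 - I)*exp(-1) + pi*(-1 + I)*exp(-I)

Final answer: pi*(1 - I)*exp(-1) + pi*(-1 + I)*exp(-I)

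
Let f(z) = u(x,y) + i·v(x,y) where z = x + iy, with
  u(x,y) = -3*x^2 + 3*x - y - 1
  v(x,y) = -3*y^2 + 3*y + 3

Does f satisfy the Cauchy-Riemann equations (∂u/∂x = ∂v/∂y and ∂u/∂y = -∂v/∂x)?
∂u/∂x = 3 - 6*x
∂v/∂y = 3 - 6*y
∂u/∂y = -1
∂v/∂x = 0
∂u/∂x ≠ ∂v/∂y and ∂u/∂y ≠ -∂v/∂x; the Cauchy-Riemann equations are not satisfied, so f is not analytic.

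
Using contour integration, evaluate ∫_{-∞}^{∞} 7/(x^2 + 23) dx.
Let f(z) = 7/(z^2 + 23). The denominator has no real zeros and deg Q - deg P = 2 ≥ 2, so the integral of f over the upper semicircle |z| = R tends to 0 as R → ∞. Closing the contour in the upper half-plane,
  ∫_{-∞}^{∞} f(x) dx = 2πi · Σ Res(f, z_k)  over the poles with Im z_k > 0.

Zeros of the denominator: z^2 + 23 = 0 gives z = ±sqrt(23)*I.
Upper half-plane: z = sqrt(23)*I (simple).

Each pole is a simple zero of Q(z) = z^2 + 23, so Res(f, z₀) = P(z₀)/Q'(z₀) with P(z) = 7, Q'(z) = 2*z:
  Res(f, sqrt(23)*I) = (7)/(2*sqrt(23)*I) = -7*sqrt(23)*I/46

∫_{-∞}^{∞} f(x) dx = 2πi · (-7*sqrt(23)*I/46) = 7*sqrt(23)*pi/23

Final answer: 7*sqrt(23)*pi/23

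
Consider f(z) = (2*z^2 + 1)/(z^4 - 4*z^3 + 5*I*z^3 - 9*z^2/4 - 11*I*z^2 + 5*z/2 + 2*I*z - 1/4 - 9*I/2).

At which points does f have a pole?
{-I, I/2, 2 - 3*I, 2 - 3*I/2}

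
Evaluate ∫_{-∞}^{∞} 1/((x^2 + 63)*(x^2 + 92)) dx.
pi*(-21*sqrt(23) + 46*sqrt(7))/28014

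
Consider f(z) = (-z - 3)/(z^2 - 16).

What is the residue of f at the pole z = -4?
Write f(z) = P(z)/Q(z) with P(z) = -z - 3 and Q(z) = z^2 - 16.
The denominator factors as Q(z) = (z - 4)*(z + 4), so z = -4 is a simple zero of Q and P is analytic there; z = -4 is therefore a simple pole and
  Res(f, z₀) = P(z₀)/Q'(z₀).

Q'(z) = 2*z, so Q'(-4) = -8.
P(-4) = 1.

Res(f, -4) = (1)/(-8) = -1/8

Final answer: -1/8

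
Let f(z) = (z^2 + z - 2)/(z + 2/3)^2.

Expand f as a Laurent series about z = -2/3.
Put w = z - (-2/3), i.e. z = w - 2/3. The denominator is w^2, so it suffices to rewrite the numerator in powers of w.

P(z) = z^2 + z - 2
P(w - 2/3) = -20/9 - w/3 + w^2

Dividing each term by w^2:
  f = -20/(9*w^2) - 1/(3*w) + 1

Substituting back w = z + 2/3:
  f(z) = -20/(9*(z + 2/3)^2) - 1/(3*(z + 2/3)) + 1

The series is finite because the numerator is a polynomial; the negative powers form the principal part, and the coefficient of 1/(z + 2/3) gives Res(f, -2/3) = -1/3.

Final answer: -20/(9*(z + 2/3)^2) - 1/(3*(z + 2/3)) + 1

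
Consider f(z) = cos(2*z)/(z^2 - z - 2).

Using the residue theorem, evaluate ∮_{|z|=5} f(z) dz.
By the residue theorem, ∮_C f(z) dz = 2πi · (sum of the residues of f at the poles inside |z| = 5).

The denominator factors as (z + 1)*(z - 2), so the singularities of f are simple poles at z = -1, z = 2.
  |-1|² = 1 < 25 = 5², so this pole is inside the contour.
  |2|² = 4 < 25 = 5², so this pole is inside the contour.

With P(z) = cos(2*z) and Q(z) = z^2 - z - 2, each pole is simple, so Res(f, z₀) = P(z₀)/Q'(z₀) with Q'(z) = 2*z - 1.
  Res(f, -1) = P(-1)/Q'(-1) = (cos(2))/(-3) = -cos(2)/3
  Res(f, 2) = P(2)/Q'(2) = (cos(4))/(3) = cos(4)/3

Sum of residues inside C: cos(4)/3 - cos(2)/3
∮_C f(z) dz = 2πi · (cos(4)/3 - cos(2)/3) = 2*I*pi*cos(4)/3 - 2*I*pi*cos(2)/3

Final answer: 2*I*pi*cos(4)/3 - 2*I*pi*cos(2)/3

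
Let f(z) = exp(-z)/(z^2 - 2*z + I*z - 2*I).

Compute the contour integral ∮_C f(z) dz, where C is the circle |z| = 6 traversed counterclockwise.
pi*(-2/5 - 4*I/5)*exp(I) + pi*(2/5 + 4*I/5)*exp(-2)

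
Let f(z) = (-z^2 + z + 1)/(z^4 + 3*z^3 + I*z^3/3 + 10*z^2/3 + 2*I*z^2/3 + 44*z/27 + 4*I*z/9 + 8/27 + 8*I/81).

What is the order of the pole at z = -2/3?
Factor the denominator:
  z^4 + 3*z^3 + I*z^3/3 + 10*z^2/3 + 2*I*z^2/3 + 44*z/27 + 4*I*z/9 + 8/27 + 8*I/81 = (z + 2/3)^3*(z + 1 + I/3)

The numerator P(z) = -z^2 + z + 1 has P(-2/3) = -1/9 ≠ 0, so no factor of (z + 2/3) cancels.
Near z = -2/3 we can therefore write f(z) = g(z)/(z + 2/3)^3 with g analytic at -2/3 and g(-2/3) ≠ 0 (g is the numerator divided by the remaining denominator factors).

Hence z = -2/3 is a pole of order 3.

Final answer: 3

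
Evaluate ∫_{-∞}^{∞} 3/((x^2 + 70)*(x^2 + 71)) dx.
Let f(z) = 3/((z^2 + 70)*(z^2 + 71)). The denominator has no real zeros and deg Q - deg P = 4 ≥ 2, so the integral of f over the upper semicircle |z| = R tends to 0 as R → ∞. Closing the contour in the upper half-plane,
  ∫_{-∞}^{∞} f(x) dx = 2πi · Σ Res(f, z_k)  over the poles with Im z_k > 0.

Zeros of the denominator: z^2 + 70 = 0 gives z = ±sqrt(70)*I; z^2 + 71 = 0 gives z = ±sqrt(71)*I.
Upper half-plane: z = sqrt(70)*I, z = sqrt(71)*I (simple).

Each pole is a simple zero of Q(z) = z^4 + 141*z^2 + 4970, so Res(f, z₀) = P(z₀)/Q'(z₀) with P(z) = 3, Q'(z) = 4*z^3 + 282*z:
  Res(f, sqrt(70)*I) = (3)/(2*sqrt(70)*I) = -3*sqrt(70)*I/140
  Res(f, sqrt(71)*I) = (3)/(-2*sqrt(71)*I) = 3*sqrt(71)*I/142

Sum of residues: 3*I*(-71*sqrt(70) + 70*sqrt(71))/9940
∫_{-∞}^{∞} f(x) dx = 2πi · (3*I*(-71*sqrt(70) + 70*sqrt(71))/9940) = 3*pi*(-70*sqrt(71) + 71*sqrt(70))/4970

Final answer: 3*pi*(-70*sqrt(71) + 71*sqrt(70))/4970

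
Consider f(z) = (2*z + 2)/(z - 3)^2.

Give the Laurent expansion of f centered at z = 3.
8/(z - 3)^2 + 2/(z - 3)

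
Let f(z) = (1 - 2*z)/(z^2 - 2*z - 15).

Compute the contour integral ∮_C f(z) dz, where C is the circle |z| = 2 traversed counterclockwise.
By the residue theorem, ∮_C f(z) dz = 2πi · (sum of the residues of f at the poles inside |z| = 2).

The denominator factors as (z + 3)*(z - 5), so the singularities of f are simple poles at z = -3, z = 5.
  |-3|² = 9 > 4 = 2², so this pole is outside the contour.
  |5|² = 25 > 4 = 2², so this pole is outside the contour.

No pole lies inside the contour, so f is analytic on and inside C and the integral is 0 (Cauchy's theorem).

Final answer: 0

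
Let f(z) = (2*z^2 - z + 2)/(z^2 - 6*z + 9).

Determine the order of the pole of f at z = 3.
2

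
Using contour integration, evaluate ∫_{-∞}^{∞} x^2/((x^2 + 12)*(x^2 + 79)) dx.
Let f(z) = z^2/((z^2 + 12)*(z^2 + 79)). The denominator has no real zeros and deg Q - deg P = 2 ≥ 2, so the integral of f over the upper semicircle |z| = R tends to 0 as R → ∞. Closing the contour in the upper half-plane,
  ∫_{-∞}^{∞} f(x) dx = 2πi · Σ Res(f, z_k)  over the poles with Im z_k > 0.

Zeros of the denominator: z^2 + 79 = 0 gives z = ±sqrt(79)*I; z^2 + 12 = 0 gives z = ±2*sqrt(3)*I.
Upper half-plane: z = 2*sqrt(3)*I, z = sqrt(79)*I (simple).

Each pole is a simple zero of Q(z) = z^4 + 91*z^2 + 948, so Res(f, z₀) = P(z₀)/Q'(z₀) with P(z) = z^2, Q'(z) = 4*z^3 + 182*z:
  Res(f, 2*sqrt(3)*I) = (-12)/(268*sqrt(3)*I) = sqrt(3)*I/67
  Res(f, sqrt(79)*I) = (-79)/(-134*sqrt(79)*I) = -sqrt(79)*I/134

Sum of residues: I*(-sqrt(79) + 2*sqrt(3))/134
∫_{-∞}^{∞} f(x) dx = 2πi · (I*(-sqrt(79) + 2*sqrt(3))/134) = pi*(-2*sqrt(3) + sqrt(79))/67

Final answer: pi*(-2*sqrt(3) + sqrt(79))/67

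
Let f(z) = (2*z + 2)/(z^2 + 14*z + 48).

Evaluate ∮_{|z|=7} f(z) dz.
-10*I*pi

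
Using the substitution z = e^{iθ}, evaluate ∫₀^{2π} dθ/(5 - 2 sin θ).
Call the integral J. The integrand is 2π-periodic and we integrate over a full period, so shifting θ does not change the value (θ → θ + π/2 turns sin θ into cos θ; θ → θ + π flips the sign of the trig term). Hence
  J = ∫₀^{2π} dθ/(5 + 2 cos θ).
Put z = e^{iθ}: then cos θ = (z + 1/z)/2, dθ = dz/(iz), and z runs once counterclockwise around |z| = 1:
  J = ∮_{|z|=1} 1/(5 + 2*(z + 1/z)/2) · dz/(iz) = (2/i) ∮_{|z|=1} dz/(2*z^2 + 10*z + 2).
The roots of 2*z^2 + 10*z + 2 are z = (-5 ± sqrt(5^2 - 2^2))/2, with sqrt(21) = sqrt(21); their product is 1, so only z₊ = -5/2 + sqrt(21)/2 lies inside the unit circle (z₋ = -5/2 - sqrt(21)/2 lies outside).
z₊ is a simple zero of q(z) = 2*z^2 + 10*z + 2, so Res(1/q, z₊) = 1/q'(z₊) with q'(z) = 4*z + 10; and q'(z₊) = 2*(z₊ - z₋) = 2*sqrt(21).
Therefore J = (2/i) · 2πi · 1/(2*sqrt(21)) = 2*pi/(sqrt(21)) = 2*sqrt(21)*pi/21

Final answer: 2*sqrt(21)*pi/21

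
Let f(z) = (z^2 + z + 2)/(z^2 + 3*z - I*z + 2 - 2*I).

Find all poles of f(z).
The singularities of f are the zeros of the denominator. Factoring,
  z^2 + 3*z - I*z + 2 - 2*I = (z + 2)*(z + 1 - I)
so the candidates are z = -2, z = -1 + I.

Check the numerator P(z) = z^2 + z + 2 at each one:
  P(-2) = 4 ≠ 0, so z = -2 is a (simple) pole.
  P(-1 + I) = 1 - I ≠ 0, so z = -1 + I is a (simple) pole.

Poles of f: {-2, -1 + I}

Final answer: {-2, -1 + I}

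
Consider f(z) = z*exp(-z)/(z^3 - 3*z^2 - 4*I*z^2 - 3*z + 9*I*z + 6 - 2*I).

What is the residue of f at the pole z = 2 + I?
Write f(z) = P(z)/Q(z) with P(z) = z*exp(-z) and Q(z) = z^3 - 3*z^2 - 4*I*z^2 - 3*z + 9*I*z + 6 - 2*I.
The denominator factors as Q(z) = (z - 1 - I)*(z - 2*I)*(z - 2 - I), so z = 2 + I is a simple zero of Q and P is analytic there; z = 2 + I is therefore a simple pole and
  Res(f, z₀) = P(z₀)/Q'(z₀).

Q'(z) = 3*z^2 - 6*z - 8*I*z - 3 + 9*I, so Q'(2 + I) = 2 - I.
P(2 + I) = (2 + I)*exp(-2 - I).

Res(f, 2 + I) = ((2 + I)*exp(-2 - I))/(2 - I) = (3/5 + 4*I/5)*exp(-2 - I)

Final answer: (3/5 + 4*I/5)*exp(-2 - I)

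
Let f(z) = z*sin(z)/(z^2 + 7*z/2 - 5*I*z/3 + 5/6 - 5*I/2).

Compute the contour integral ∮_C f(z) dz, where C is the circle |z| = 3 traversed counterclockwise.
By the residue theorem, ∮_C f(z) dz = 2πi · (sum of the residues of f at the poles inside |z| = 3).

The denominator factors as (z + 3 - I)*(z + 1/2 - 2*I/3), so the singularities of f are simple poles at z = -3 + I, z = -1/2 + 2*I/3.
  |-3 + I|² = 10 > 9 = 3², so this pole is outside the contour.
  |-1/2 + 2*I/3|² = 25/36 < 9 = 3², so this pole is inside the contour.

With P(z) = z*sin(z) and Q(z) = z^2 + 7*z/2 - 5*I*z/3 + 5/6 - 5*I/2, each pole is simple, so Res(f, z₀) = P(z₀)/Q'(z₀) with Q'(z) = 2*z + 7/2 - 5*I/3.
  Res(f, -1/2 + 2*I/3) = P(-1/2 + 2*I/3)/Q'(-1/2 + 2*I/3) = ((1/2 - 2*I/3)*sin(1/2 - 2*I/3))/(5/2 - I/3) = (53/229 - 54*I/229)*sin(1/2 - 2*I/3)

∮_C f(z) dz = 2πi · ((53/229 - 54*I/229)*sin(1/2 - 2*I/3)) = pi*(108/229 + 106*I/229)*sin(1/2 - 2*I/3)

Final answer: pi*(108/229 + 106*I/229)*sin(1/2 - 2*I/3)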